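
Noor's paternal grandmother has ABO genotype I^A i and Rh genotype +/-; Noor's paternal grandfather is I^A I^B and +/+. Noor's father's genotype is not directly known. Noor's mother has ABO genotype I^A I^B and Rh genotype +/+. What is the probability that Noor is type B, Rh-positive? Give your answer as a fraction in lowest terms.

Noor's father's ABO genotype from I^A i × I^A I^B: 1/4 I^A I^A, 1/4 I^A I^B, 1/4 I^A i, 1/4 I^B i.
Crossing each possibility with the mother I^A I^B and summing P(type B): 1/4·0 + 1/4·1/4 + 1/4·1/4 + 1/4·1/2 = 1/4.
Similarly for Rh via the father's Rh distribution: P(Rh+) = 1.
Independent loci: 1/4 × 1 = 1/4.

1/4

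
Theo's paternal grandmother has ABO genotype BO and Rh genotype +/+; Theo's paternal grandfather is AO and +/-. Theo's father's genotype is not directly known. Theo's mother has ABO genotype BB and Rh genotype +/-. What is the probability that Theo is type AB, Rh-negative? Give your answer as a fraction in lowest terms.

1/32

Theo's father's ABO genotype from BO × AO: 1/4 AB, 1/4 AO, 1/4 BO, 1/4 OO.
Crossing each possibility with the mother BB and summing P(type AB): 1/4·1/2 + 1/4·1/2 + 1/4·0 + 1/4·0 = 1/4.
Similarly for Rh via the father's Rh distribution: P(Rh-) = 1/8.
Independent loci: 1/4 × 1/8 = 1/32.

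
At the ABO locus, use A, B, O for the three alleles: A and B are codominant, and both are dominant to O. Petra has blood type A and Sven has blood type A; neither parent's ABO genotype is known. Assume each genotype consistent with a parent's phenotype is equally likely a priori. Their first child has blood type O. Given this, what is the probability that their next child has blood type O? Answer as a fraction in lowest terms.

1/4

Possible genotypes: Petra ∈ {AA, AO}; Sven ∈ {AA, AO}.
Weight each parental genotype pair by prior × P(type-O child):
  AO × AO: posterior weight 1; P(next child type O) = 1/4.
Weighted sum = 1/4.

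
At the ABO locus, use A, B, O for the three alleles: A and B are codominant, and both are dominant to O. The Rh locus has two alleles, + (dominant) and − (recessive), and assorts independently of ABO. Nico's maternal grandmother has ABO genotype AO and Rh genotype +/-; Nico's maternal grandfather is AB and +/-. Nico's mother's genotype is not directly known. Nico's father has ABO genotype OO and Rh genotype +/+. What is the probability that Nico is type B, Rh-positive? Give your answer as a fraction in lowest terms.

1/4

Nico's mother's ABO genotype from AO × AB: 1/4 AA, 1/4 AB, 1/4 AO, 1/4 BO.
Crossing each possibility with the father OO and summing P(type B): 1/4·0 + 1/4·1/2 + 1/4·0 + 1/4·1/2 = 1/4.
Similarly for Rh via the mother's Rh distribution: P(Rh+) = 1.
Independent loci: 1/4 × 1 = 1/4.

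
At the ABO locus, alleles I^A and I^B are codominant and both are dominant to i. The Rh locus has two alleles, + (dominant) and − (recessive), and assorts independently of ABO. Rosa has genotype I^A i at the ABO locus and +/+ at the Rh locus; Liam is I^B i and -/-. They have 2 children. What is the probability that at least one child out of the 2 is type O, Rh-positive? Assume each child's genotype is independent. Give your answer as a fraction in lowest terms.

ABO cross I^A i × I^B i → 1/4 O, 1/4 A, 1/4 B, 1/4 AB.
Rh cross +/+ × -/- → 1 Rh+; so P(type O, Rh-positive) = 1/4 × 1 = 1/4 per child.
P(none) = (3/4)^2 = 9/16; P(at least one) = 1 − 9/16 = 7/16.

7/16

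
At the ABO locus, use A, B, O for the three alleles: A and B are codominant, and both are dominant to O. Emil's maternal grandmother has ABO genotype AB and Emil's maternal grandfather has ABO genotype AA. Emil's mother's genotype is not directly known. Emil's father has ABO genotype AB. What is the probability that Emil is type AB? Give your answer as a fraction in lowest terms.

Emil's mother's ABO genotype from AB × AA: 1/2 AA, 1/2 AB.
Crossing each possibility with the father AB and summing P(type AB): 1/2·1/2 + 1/2·1/2 = 1/2.

1/2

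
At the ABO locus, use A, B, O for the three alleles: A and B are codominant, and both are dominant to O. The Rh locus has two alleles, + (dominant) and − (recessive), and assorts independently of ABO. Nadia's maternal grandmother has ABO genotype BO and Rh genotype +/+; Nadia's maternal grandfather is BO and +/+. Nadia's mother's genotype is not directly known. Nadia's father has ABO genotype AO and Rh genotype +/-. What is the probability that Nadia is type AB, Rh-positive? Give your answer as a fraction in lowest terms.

Nadia's mother's ABO genotype from BO × BO: 1/4 BB, 1/2 BO, 1/4 OO.
Crossing each possibility with the father AO and summing P(type AB): 1/4·1/2 + 1/2·1/4 + 1/4·0 = 1/4.
Similarly for Rh via the mother's Rh distribution: P(Rh+) = 1.
Independent loci: 1/4 × 1 = 1/4.

1/4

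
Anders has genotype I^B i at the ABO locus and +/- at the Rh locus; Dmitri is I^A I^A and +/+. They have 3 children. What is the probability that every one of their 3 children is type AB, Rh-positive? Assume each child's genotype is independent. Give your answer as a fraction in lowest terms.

ABO cross I^B i × I^A I^A → 1/2 A, 1/2 AB.
Rh cross +/- × +/+ → 1 Rh+; so P(type AB, Rh-positive) = 1/2 × 1 = 1/2 per child.
All 3 independent: (1/2)^3 = 1/8.

1/8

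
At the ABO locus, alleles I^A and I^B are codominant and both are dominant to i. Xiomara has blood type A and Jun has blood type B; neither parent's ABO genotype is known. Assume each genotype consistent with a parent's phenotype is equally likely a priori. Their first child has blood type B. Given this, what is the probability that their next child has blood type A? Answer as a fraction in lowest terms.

Possible genotypes: Xiomara ∈ {I^A I^A, I^A i}; Jun ∈ {I^B I^B, I^B i}.
Weight each parental genotype pair by prior × P(type-B child):
  I^A i × I^B I^B: posterior weight 2/3; P(next child type A) = 0.
  I^A i × I^B i: posterior weight 1/3; P(next child type A) = 1/4.
Weighted sum = 1/12.

1/12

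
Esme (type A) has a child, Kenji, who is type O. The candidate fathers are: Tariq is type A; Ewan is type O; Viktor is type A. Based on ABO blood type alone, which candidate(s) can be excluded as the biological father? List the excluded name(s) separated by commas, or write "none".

none

A candidate is excluded only if no genotype consistent with his phenotype could produce a type O child with a type A mother.
Every candidate has at least one consistent genotype combination, so none can be excluded.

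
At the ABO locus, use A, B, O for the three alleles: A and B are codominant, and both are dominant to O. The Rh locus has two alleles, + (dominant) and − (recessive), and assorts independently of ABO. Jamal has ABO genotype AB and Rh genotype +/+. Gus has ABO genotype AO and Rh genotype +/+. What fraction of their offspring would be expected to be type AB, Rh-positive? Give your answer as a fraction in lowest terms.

1/4

ABO cross AB × AO → offspring phenotypes: 1/2 A, 1/4 B, 1/4 AB.
Rh cross +/+ × +/+ → 1 Rh+.
Independent loci: P(type AB, Rh-positive) = 1/4 × 1 = 1/4.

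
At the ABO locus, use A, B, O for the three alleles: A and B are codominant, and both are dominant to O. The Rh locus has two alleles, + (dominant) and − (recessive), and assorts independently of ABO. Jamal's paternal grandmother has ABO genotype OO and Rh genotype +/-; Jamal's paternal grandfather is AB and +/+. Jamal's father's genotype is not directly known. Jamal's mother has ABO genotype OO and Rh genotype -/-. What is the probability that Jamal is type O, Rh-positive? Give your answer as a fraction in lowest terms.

3/8

Jamal's father's ABO genotype from OO × AB: 1/2 AO, 1/2 BO.
Crossing each possibility with the mother OO and summing P(type O): 1/2·1/2 + 1/2·1/2 = 1/2.
Similarly for Rh via the father's Rh distribution: P(Rh+) = 3/4.
Independent loci: 1/2 × 3/4 = 3/8.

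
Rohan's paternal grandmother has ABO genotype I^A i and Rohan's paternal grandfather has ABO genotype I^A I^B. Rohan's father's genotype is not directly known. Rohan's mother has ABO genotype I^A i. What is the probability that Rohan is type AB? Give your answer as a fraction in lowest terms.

1/8

Rohan's father's ABO genotype from I^A i × I^A I^B: 1/4 I^A I^A, 1/4 I^A I^B, 1/4 I^A i, 1/4 I^B i.
Crossing each possibility with the mother I^A i and summing P(type AB): 1/4·0 + 1/4·1/4 + 1/4·0 + 1/4·1/4 = 1/8.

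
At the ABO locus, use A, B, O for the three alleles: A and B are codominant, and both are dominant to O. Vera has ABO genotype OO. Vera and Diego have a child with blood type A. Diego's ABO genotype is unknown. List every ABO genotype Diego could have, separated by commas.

AA, AB, AO

For each candidate genotype of Diego, check whether crossing it with OO can produce every observed child phenotype.
  AA → possible child types {A} ✓
  AB → possible child types {A, B} ✓
  AO → possible child types {O, A} ✓
  BB → possible child types {B} ✗
  BO → possible child types {O, B} ✗
  OO → possible child types {O} ✗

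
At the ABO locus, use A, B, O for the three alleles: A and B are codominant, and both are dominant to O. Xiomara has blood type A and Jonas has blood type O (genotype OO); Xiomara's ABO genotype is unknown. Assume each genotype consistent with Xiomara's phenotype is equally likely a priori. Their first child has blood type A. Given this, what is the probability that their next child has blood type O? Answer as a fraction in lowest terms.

Possible genotypes: Xiomara ∈ {AA, AO}; Jonas ∈ {OO}.
Weight each parental genotype pair by prior × P(type-A child):
  AA × OO: posterior weight 2/3; P(next child type O) = 0.
  AO × OO: posterior weight 1/3; P(next child type O) = 1/2.
Weighted sum = 1/6.

1/6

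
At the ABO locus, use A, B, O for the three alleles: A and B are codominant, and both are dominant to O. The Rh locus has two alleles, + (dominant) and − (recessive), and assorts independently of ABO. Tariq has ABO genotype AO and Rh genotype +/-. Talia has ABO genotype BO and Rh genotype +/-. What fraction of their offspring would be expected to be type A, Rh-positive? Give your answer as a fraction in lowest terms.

3/16

ABO cross AO × BO → offspring phenotypes: 1/4 O, 1/4 A, 1/4 B, 1/4 AB.
Rh cross +/- × +/- → 3/4 Rh+, 1/4 Rh-.
Independent loci: P(type A, Rh-positive) = 1/4 × 3/4 = 3/16.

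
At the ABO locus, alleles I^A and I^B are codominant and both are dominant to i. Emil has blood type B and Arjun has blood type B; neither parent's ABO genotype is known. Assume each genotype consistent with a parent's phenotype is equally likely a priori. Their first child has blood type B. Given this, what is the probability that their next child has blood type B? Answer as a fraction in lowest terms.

Possible genotypes: Emil ∈ {I^B I^B, I^B i}; Arjun ∈ {I^B I^B, I^B i}.
Weight each parental genotype pair by prior × P(type-B child):
  I^B I^B × I^B I^B: posterior weight 4/15; P(next child type B) = 1.
  I^B I^B × I^B i: posterior weight 4/15; P(next child type B) = 1.
  I^B i × I^B I^B: posterior weight 4/15; P(next child type B) = 1.
  I^B i × I^B i: posterior weight 1/5; P(next child type B) = 3/4.
Weighted sum = 19/20.

19/20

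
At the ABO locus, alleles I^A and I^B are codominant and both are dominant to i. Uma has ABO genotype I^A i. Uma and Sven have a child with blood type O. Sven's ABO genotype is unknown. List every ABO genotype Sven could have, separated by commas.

For each candidate genotype of Sven, check whether crossing it with I^A i can produce every observed child phenotype.
  I^A I^A → possible child types {A} ✗
  I^A I^B → possible child types {A, B, AB} ✗
  I^A i → possible child types {O, A} ✓
  I^B I^B → possible child types {B, AB} ✗
  I^B i → possible child types {O, A, B, AB} ✓
  i i → possible child types {O, A} ✓

I^A i, I^B i, i i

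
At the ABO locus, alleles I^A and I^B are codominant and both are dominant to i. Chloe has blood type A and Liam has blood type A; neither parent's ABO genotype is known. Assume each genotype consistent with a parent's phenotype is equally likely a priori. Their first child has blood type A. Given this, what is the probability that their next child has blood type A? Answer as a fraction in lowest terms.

Possible genotypes: Chloe ∈ {I^A I^A, I^A i}; Liam ∈ {I^A I^A, I^A i}.
Weight each parental genotype pair by prior × P(type-A child):
  I^A I^A × I^A I^A: posterior weight 4/15; P(next child type A) = 1.
  I^A I^A × I^A i: posterior weight 4/15; P(next child type A) = 1.
  I^A i × I^A I^A: posterior weight 4/15; P(next child type A) = 1.
  I^A i × I^A i: posterior weight 1/5; P(next child type A) = 3/4.
Weighted sum = 19/20.

19/20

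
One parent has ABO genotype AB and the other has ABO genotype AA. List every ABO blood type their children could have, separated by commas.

A, AB

Gametes from AB × AA give offspring ABO genotypes AA, AB, i.e. phenotypes A, AB.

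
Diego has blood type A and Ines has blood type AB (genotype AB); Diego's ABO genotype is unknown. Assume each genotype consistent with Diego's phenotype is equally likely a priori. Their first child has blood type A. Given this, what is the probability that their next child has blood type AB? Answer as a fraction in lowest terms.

Possible genotypes: Diego ∈ {AA, AO}; Ines ∈ {AB}.
Weight each parental genotype pair by prior × P(type-A child):
  AA × AB: posterior weight 1/2; P(next child type AB) = 1/2.
  AO × AB: posterior weight 1/2; P(next child type AB) = 1/4.
Weighted sum = 3/8.

3/8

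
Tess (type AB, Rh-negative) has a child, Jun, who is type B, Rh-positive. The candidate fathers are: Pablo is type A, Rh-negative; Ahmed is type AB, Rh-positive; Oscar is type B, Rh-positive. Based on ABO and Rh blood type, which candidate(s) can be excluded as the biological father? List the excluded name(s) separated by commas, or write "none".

Pablo

A candidate is excluded only if no genotype consistent with his phenotype could produce a type B, Rh-positive child with a type AB, Rh-negative mother.
Pablo (type A, Rh-): no genotype consistent with that phenotype can produce a type-B Rh+ child with a type-AB mother.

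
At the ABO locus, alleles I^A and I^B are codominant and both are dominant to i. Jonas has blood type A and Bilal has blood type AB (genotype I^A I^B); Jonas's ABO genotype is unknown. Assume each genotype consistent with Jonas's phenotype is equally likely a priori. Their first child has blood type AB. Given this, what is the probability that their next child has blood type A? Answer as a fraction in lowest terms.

1/2

Possible genotypes: Jonas ∈ {I^A I^A, I^A i}; Bilal ∈ {I^A I^B}.
Weight each parental genotype pair by prior × P(type-AB child):
  I^A I^A × I^A I^B: posterior weight 2/3; P(next child type A) = 1/2.
  I^A i × I^A I^B: posterior weight 1/3; P(next child type A) = 1/2.
Weighted sum = 1/2.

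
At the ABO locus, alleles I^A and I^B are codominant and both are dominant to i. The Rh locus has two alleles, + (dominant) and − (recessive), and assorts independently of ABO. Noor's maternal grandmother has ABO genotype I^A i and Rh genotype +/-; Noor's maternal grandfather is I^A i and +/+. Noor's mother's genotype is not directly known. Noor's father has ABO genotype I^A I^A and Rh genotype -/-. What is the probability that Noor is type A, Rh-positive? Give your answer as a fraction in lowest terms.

3/4

Noor's mother's ABO genotype from I^A i × I^A i: 1/4 I^A I^A, 1/2 I^A i, 1/4 i i.
Crossing each possibility with the father I^A I^A and summing P(type A): 1/4·1 + 1/2·1 + 1/4·1 = 1.
Similarly for Rh via the mother's Rh distribution: P(Rh+) = 3/4.
Independent loci: 1 × 3/4 = 3/4.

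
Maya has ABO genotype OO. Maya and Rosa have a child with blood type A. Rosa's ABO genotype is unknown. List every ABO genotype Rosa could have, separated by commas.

For each candidate genotype of Rosa, check whether crossing it with OO can produce every observed child phenotype.
  AA → possible child types {A} ✓
  AB → possible child types {A, B} ✓
  AO → possible child types {O, A} ✓
  BB → possible child types {B} ✗
  BO → possible child types {O, B} ✗
  OO → possible child types {O} ✗

AA, AB, AO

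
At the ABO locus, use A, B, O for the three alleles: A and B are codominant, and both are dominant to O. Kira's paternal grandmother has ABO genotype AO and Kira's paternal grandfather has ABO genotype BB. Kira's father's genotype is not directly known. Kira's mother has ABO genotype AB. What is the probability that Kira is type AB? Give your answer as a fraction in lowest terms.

3/8

Kira's father's ABO genotype from AO × BB: 1/2 AB, 1/2 BO.
Crossing each possibility with the mother AB and summing P(type AB): 1/2·1/2 + 1/2·1/4 = 3/8.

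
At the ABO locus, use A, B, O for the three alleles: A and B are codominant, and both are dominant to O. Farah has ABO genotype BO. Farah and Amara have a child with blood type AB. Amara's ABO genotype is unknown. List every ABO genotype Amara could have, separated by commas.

AA, AB, AO

For each candidate genotype of Amara, check whether crossing it with BO can produce every observed child phenotype.
  AA → possible child types {A, AB} ✓
  AB → possible child types {A, B, AB} ✓
  AO → possible child types {O, A, B, AB} ✓
  BB → possible child types {B} ✗
  BO → possible child types {O, B} ✗
  OO → possible child types {O, B} ✗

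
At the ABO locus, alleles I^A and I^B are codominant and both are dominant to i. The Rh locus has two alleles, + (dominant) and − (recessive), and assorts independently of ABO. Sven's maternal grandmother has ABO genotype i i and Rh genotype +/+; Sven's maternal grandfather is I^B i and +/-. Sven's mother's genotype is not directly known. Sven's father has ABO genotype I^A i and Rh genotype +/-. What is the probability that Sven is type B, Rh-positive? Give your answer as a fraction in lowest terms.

Sven's mother's ABO genotype from i i × I^B i: 1/2 I^B i, 1/2 i i.
Crossing each possibility with the father I^A i and summing P(type B): 1/2·1/4 + 1/2·0 = 1/8.
Similarly for Rh via the mother's Rh distribution: P(Rh+) = 7/8.
Independent loci: 1/8 × 7/8 = 7/64.

7/64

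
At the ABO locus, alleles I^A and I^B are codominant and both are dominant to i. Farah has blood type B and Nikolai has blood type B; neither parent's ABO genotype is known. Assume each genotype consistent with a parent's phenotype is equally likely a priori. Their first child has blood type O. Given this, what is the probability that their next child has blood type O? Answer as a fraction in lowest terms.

Possible genotypes: Farah ∈ {I^B I^B, I^B i}; Nikolai ∈ {I^B I^B, I^B i}.
Weight each parental genotype pair by prior × P(type-O child):
  I^B i × I^B i: posterior weight 1; P(next child type O) = 1/4.
Weighted sum = 1/4.

1/4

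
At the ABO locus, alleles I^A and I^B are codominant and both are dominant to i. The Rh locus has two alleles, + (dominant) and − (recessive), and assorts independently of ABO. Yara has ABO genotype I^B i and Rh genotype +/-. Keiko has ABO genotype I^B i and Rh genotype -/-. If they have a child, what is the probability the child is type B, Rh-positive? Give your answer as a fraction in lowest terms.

3/8

ABO cross I^B i × I^B i → offspring phenotypes: 1/4 O, 3/4 B.
Rh cross +/- × -/- → 1/2 Rh+, 1/2 Rh-.
Independent loci: P(type B, Rh-positive) = 3/4 × 1/2 = 3/8.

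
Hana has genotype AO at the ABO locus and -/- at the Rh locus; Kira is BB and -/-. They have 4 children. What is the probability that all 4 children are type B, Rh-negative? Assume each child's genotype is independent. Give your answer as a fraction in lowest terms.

ABO cross AO × BB → 1/2 B, 1/2 AB.
Rh cross -/- × -/- → 1 Rh-; so P(type B, Rh-negative) = 1/2 × 1 = 1/2 per child.
All 4 independent: (1/2)^4 = 1/16.

1/16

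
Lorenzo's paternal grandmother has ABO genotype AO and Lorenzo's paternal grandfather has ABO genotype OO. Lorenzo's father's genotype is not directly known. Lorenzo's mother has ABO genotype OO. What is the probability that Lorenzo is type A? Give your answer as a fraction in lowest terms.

Lorenzo's father's ABO genotype from AO × OO: 1/2 AO, 1/2 OO.
Crossing each possibility with the mother OO and summing P(type A): 1/2·1/2 + 1/2·0 = 1/4.

1/4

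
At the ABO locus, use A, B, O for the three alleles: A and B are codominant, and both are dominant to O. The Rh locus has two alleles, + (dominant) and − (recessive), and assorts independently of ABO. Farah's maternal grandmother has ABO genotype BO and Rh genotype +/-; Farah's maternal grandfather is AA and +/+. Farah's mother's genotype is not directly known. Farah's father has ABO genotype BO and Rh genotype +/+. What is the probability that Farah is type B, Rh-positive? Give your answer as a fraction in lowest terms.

Farah's mother's ABO genotype from BO × AA: 1/2 AB, 1/2 AO.
Crossing each possibility with the father BO and summing P(type B): 1/2·1/2 + 1/2·1/4 = 3/8.
Similarly for Rh via the mother's Rh distribution: P(Rh+) = 1.
Independent loci: 3/8 × 1 = 3/8.

3/8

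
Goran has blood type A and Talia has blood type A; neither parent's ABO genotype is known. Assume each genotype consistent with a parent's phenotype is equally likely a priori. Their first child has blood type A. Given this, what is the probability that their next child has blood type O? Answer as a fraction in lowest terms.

Possible genotypes: Goran ∈ {AA, AO}; Talia ∈ {AA, AO}.
Weight each parental genotype pair by prior × P(type-A child):
  AA × AA: posterior weight 4/15; P(next child type O) = 0.
  AA × AO: posterior weight 4/15; P(next child type O) = 0.
  AO × AA: posterior weight 4/15; P(next child type O) = 0.
  AO × AO: posterior weight 1/5; P(next child type O) = 1/4.
Weighted sum = 1/20.

1/20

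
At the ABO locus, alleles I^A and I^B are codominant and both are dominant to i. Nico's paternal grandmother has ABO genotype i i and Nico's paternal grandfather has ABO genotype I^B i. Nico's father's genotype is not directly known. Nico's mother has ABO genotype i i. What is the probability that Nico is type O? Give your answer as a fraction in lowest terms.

3/4

Nico's father's ABO genotype from i i × I^B i: 1/2 I^B i, 1/2 i i.
Crossing each possibility with the mother i i and summing P(type O): 1/2·1/2 + 1/2·1 = 3/4.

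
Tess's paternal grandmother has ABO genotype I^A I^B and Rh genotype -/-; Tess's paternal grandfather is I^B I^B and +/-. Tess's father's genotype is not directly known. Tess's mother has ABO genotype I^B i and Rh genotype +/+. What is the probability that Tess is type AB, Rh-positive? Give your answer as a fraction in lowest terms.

Tess's father's ABO genotype from I^A I^B × I^B I^B: 1/2 I^A I^B, 1/2 I^B I^B.
Crossing each possibility with the mother I^B i and summing P(type AB): 1/2·1/4 + 1/2·0 = 1/8.
Similarly for Rh via the father's Rh distribution: P(Rh+) = 1.
Independent loci: 1/8 × 1 = 1/8.

1/8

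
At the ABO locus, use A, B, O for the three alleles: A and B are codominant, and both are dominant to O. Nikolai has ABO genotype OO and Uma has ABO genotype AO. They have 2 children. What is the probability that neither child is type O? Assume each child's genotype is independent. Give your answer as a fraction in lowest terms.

ABO cross OO × AO → 1/2 O, 1/2 A.
So P(type O) = 1/2 per child.
P(not type O) = 1/2 for one child; (1/2)^2 = 1/4.

1/4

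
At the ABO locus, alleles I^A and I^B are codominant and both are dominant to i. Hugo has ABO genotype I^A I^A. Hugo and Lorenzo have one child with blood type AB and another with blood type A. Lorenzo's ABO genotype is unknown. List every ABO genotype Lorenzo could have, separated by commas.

For each candidate genotype of Lorenzo, check whether crossing it with I^A I^A can produce every observed child phenotype.
  I^A I^A → possible child types {A} ✗
  I^A I^B → possible child types {A, AB} ✓
  I^A i → possible child types {A} ✗
  I^B I^B → possible child types {AB} ✗
  I^B i → possible child types {A, AB} ✓
  i i → possible child types {A} ✗

I^A I^B, I^B i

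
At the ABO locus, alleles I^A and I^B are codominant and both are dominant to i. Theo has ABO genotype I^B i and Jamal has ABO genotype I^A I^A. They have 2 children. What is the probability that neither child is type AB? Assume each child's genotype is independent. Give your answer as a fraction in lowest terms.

1/4

ABO cross I^B i × I^A I^A → 1/2 A, 1/2 AB.
So P(type AB) = 1/2 per child.
P(not type AB) = 1/2 for one child; (1/2)^2 = 1/4.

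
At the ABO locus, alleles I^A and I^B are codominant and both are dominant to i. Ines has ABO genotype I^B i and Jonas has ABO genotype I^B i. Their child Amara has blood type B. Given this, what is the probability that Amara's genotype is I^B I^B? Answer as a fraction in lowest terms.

1/3

Cross I^B i × I^B i → 1/4 I^B I^B, 1/2 I^B i, 1/4 i i.
Type-B genotypes among offspring: I^B I^B (1/4), I^B i (1/2); total 3/4.
P(I^B I^B | type B) = (1/4) / (3/4) = 1/3.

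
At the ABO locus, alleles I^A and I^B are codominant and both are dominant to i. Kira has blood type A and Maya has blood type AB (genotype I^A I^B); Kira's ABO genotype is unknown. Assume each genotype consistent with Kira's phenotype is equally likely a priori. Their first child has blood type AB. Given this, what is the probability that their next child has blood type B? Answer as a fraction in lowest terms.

1/12

Possible genotypes: Kira ∈ {I^A I^A, I^A i}; Maya ∈ {I^A I^B}.
Weight each parental genotype pair by prior × P(type-AB child):
  I^A I^A × I^A I^B: posterior weight 2/3; P(next child type B) = 0.
  I^A i × I^A I^B: posterior weight 1/3; P(next child type B) = 1/4.
Weighted sum = 1/12.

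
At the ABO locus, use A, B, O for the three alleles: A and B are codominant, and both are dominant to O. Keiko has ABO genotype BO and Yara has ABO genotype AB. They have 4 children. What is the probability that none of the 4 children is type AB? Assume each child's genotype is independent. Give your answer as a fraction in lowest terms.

81/256

ABO cross BO × AB → 1/4 A, 1/2 B, 1/4 AB.
So P(type AB) = 1/4 per child.
P(not type AB) = 3/4 for one child; (3/4)^4 = 81/256.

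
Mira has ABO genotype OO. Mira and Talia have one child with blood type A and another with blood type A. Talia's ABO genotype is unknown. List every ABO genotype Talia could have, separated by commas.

For each candidate genotype of Talia, check whether crossing it with OO can produce every observed child phenotype.
  AA → possible child types {A} ✓
  AB → possible child types {A, B} ✓
  AO → possible child types {O, A} ✓
  BB → possible child types {B} ✗
  BO → possible child types {O, B} ✗
  OO → possible child types {O} ✗

AA, AB, AO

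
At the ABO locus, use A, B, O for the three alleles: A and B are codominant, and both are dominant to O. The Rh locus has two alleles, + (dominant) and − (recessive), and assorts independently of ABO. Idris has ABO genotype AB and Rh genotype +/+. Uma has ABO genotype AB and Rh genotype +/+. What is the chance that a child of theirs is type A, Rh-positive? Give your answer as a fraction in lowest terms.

1/4

ABO cross AB × AB → offspring phenotypes: 1/4 A, 1/4 B, 1/2 AB.
Rh cross +/+ × +/+ → 1 Rh+.
Independent loci: P(type A, Rh-positive) = 1/4 × 1 = 1/4.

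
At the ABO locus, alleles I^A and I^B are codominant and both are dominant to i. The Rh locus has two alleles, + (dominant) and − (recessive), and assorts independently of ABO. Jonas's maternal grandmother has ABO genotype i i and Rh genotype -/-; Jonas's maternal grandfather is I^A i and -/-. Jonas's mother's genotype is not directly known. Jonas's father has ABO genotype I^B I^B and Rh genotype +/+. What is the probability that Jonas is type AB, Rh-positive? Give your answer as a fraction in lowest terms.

1/4

Jonas's mother's ABO genotype from i i × I^A i: 1/2 I^A i, 1/2 i i.
Crossing each possibility with the father I^B I^B and summing P(type AB): 1/2·1/2 + 1/2·0 = 1/4.
Similarly for Rh via the mother's Rh distribution: P(Rh+) = 1.
Independent loci: 1/4 × 1 = 1/4.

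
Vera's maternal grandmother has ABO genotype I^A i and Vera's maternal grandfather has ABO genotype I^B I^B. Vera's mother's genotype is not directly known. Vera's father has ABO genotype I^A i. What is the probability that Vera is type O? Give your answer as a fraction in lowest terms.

Vera's mother's ABO genotype from I^A i × I^B I^B: 1/2 I^A I^B, 1/2 I^B i.
Crossing each possibility with the father I^A i and summing P(type O): 1/2·0 + 1/2·1/4 = 1/8.

1/8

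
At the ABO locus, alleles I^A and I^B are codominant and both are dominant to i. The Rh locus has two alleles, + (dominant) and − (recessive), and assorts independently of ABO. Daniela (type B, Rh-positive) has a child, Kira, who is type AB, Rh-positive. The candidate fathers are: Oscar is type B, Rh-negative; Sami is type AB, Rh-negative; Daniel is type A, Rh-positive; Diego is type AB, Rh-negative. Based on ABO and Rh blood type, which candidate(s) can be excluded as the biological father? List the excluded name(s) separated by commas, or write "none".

Oscar

A candidate is excluded only if no genotype consistent with his phenotype could produce a type AB, Rh-positive child with a type B, Rh-positive mother.
Oscar (type B, Rh-): no genotype consistent with that phenotype can produce a type-AB Rh+ child with a type-B mother.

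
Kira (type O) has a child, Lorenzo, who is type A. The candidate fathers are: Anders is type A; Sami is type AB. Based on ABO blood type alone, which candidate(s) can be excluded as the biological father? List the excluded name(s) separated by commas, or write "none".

none

A candidate is excluded only if no genotype consistent with his phenotype could produce a type A child with a type O mother.
Every candidate has at least one consistent genotype combination, so none can be excluded.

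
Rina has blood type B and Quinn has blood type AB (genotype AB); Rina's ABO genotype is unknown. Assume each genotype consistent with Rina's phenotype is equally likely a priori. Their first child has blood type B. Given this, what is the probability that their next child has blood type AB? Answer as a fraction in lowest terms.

Possible genotypes: Rina ∈ {BB, BO}; Quinn ∈ {AB}.
Weight each parental genotype pair by prior × P(type-B child):
  BB × AB: posterior weight 1/2; P(next child type AB) = 1/2.
  BO × AB: posterior weight 1/2; P(next child type AB) = 1/4.
Weighted sum = 3/8.

3/8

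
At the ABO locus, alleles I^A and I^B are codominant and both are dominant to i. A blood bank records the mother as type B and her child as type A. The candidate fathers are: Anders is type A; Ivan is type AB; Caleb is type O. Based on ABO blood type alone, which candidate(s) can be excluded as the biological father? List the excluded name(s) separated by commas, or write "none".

A candidate is excluded only if no genotype consistent with his phenotype could produce a type A child with a type B mother.
Caleb (type O): no genotype consistent with that phenotype can produce a type-A child with a type-B mother.

Caleb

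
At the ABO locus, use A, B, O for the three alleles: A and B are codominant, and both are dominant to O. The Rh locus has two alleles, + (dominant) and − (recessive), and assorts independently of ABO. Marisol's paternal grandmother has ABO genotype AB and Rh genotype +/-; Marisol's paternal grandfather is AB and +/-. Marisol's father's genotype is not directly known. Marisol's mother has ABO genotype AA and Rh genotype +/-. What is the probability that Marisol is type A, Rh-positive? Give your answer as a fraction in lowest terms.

3/8

Marisol's father's ABO genotype from AB × AB: 1/4 AA, 1/2 AB, 1/4 BB.
Crossing each possibility with the mother AA and summing P(type A): 1/4·1 + 1/2·1/2 + 1/4·0 = 1/2.
Similarly for Rh via the father's Rh distribution: P(Rh+) = 3/4.
Independent loci: 1/2 × 3/4 = 3/8.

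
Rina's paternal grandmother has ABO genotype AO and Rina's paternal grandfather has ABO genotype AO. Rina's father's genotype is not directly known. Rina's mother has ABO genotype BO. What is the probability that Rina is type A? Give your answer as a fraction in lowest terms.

Rina's father's ABO genotype from AO × AO: 1/4 AA, 1/2 AO, 1/4 OO.
Crossing each possibility with the mother BO and summing P(type A): 1/4·1/2 + 1/2·1/4 + 1/4·0 = 1/4.

1/4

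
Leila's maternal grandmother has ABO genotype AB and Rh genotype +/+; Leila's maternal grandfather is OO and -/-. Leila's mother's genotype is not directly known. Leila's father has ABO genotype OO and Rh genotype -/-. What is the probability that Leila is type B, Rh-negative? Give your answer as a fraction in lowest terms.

Leila's mother's ABO genotype from AB × OO: 1/2 AO, 1/2 BO.
Crossing each possibility with the father OO and summing P(type B): 1/2·0 + 1/2·1/2 = 1/4.
Similarly for Rh via the mother's Rh distribution: P(Rh-) = 1/2.
Independent loci: 1/4 × 1/2 = 1/8.

1/8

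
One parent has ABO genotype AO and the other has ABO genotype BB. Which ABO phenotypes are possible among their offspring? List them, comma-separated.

Gametes from AO × BB give offspring ABO genotypes AB, BO, i.e. phenotypes B, AB.

B, AB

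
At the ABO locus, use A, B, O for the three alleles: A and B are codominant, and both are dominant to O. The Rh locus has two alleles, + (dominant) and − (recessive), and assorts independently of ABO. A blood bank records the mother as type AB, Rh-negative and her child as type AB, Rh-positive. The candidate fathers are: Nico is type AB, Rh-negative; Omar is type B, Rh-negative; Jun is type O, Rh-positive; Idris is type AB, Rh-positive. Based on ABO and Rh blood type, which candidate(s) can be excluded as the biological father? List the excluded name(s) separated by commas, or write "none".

A candidate is excluded only if no genotype consistent with his phenotype could produce a type AB, Rh-positive child with a type AB, Rh-negative mother.
Nico (type AB, Rh-): no genotype consistent with that phenotype can produce a type-AB Rh+ child with a type-AB mother.
Omar (type B, Rh-): no genotype consistent with that phenotype can produce a type-AB Rh+ child with a type-AB mother.
Jun (type O, Rh+): no genotype consistent with that phenotype can produce a type-AB Rh+ child with a type-AB mother.

Nico, Omar, Jun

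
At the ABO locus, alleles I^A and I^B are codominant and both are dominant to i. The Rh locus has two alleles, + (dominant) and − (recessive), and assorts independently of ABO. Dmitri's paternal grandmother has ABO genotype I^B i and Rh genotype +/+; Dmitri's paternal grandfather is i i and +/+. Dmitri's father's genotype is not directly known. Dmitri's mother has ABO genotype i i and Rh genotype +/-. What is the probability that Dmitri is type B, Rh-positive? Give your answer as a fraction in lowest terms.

Dmitri's father's ABO genotype from I^B i × i i: 1/2 I^B i, 1/2 i i.
Crossing each possibility with the mother i i and summing P(type B): 1/2·1/2 + 1/2·0 = 1/4.
Similarly for Rh via the father's Rh distribution: P(Rh+) = 1.
Independent loci: 1/4 × 1 = 1/4.

1/4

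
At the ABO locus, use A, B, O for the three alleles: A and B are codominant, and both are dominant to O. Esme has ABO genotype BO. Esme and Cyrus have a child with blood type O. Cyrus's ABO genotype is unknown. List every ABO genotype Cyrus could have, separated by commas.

For each candidate genotype of Cyrus, check whether crossing it with BO can produce every observed child phenotype.
  AA → possible child types {A, AB} ✗
  AB → possible child types {A, B, AB} ✗
  AO → possible child types {O, A, B, AB} ✓
  BB → possible child types {B} ✗
  BO → possible child types {O, B} ✓
  OO → possible child types {O, B} ✓

AO, BO, OO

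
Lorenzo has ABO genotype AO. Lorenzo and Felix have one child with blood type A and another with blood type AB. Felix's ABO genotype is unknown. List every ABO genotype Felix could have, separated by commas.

AB, BO

For each candidate genotype of Felix, check whether crossing it with AO can produce every observed child phenotype.
  AA → possible child types {A} ✗
  AB → possible child types {A, B, AB} ✓
  AO → possible child types {O, A} ✗
  BB → possible child types {B, AB} ✗
  BO → possible child types {O, A, B, AB} ✓
  OO → possible child types {O, A} ✗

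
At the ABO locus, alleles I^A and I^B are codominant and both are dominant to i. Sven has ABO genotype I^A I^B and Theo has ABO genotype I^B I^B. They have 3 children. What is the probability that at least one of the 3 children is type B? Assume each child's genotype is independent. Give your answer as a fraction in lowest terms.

ABO cross I^A I^B × I^B I^B → 1/2 B, 1/2 AB.
So P(type B) = 1/2 per child.
P(none) = (1/2)^3 = 1/8; P(at least one) = 1 − 1/8 = 7/8.

7/8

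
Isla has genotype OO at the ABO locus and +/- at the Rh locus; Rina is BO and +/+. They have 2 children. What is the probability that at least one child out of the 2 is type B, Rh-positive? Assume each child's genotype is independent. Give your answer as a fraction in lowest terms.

3/4

ABO cross OO × BO → 1/2 O, 1/2 B.
Rh cross +/- × +/+ → 1 Rh+; so P(type B, Rh-positive) = 1/2 × 1 = 1/2 per child.
P(none) = (1/2)^2 = 1/4; P(at least one) = 1 − 1/4 = 3/4.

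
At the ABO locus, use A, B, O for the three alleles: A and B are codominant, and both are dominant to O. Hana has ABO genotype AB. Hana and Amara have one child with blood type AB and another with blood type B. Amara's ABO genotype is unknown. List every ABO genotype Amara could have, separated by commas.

For each candidate genotype of Amara, check whether crossing it with AB can produce every observed child phenotype.
  AA → possible child types {A, AB} ✗
  AB → possible child types {A, B, AB} ✓
  AO → possible child types {A, B, AB} ✓
  BB → possible child types {B, AB} ✓
  BO → possible child types {A, B, AB} ✓
  OO → possible child types {A, B} ✗

AB, AO, BB, BO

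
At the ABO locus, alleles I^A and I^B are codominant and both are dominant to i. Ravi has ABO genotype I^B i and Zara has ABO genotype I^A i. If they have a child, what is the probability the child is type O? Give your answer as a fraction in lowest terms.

1/4

ABO cross I^B i × I^A i → offspring phenotypes: 1/4 O, 1/4 A, 1/4 B, 1/4 AB.
So P(type O) = 1/4.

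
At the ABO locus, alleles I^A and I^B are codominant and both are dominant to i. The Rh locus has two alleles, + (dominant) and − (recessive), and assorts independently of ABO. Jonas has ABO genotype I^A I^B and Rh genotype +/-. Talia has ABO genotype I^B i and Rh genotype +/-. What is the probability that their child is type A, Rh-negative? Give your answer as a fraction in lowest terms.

ABO cross I^A I^B × I^B i → offspring phenotypes: 1/4 A, 1/2 B, 1/4 AB.
Rh cross +/- × +/- → 3/4 Rh+, 1/4 Rh-.
Independent loci: P(type A, Rh-negative) = 1/4 × 1/4 = 1/16.

1/16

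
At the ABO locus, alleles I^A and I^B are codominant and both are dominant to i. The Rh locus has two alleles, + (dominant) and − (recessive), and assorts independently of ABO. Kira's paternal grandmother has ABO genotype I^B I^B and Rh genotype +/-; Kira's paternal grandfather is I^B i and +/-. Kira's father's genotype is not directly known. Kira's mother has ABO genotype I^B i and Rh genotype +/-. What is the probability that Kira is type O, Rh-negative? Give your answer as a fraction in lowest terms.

1/32

Kira's father's ABO genotype from I^B I^B × I^B i: 1/2 I^B I^B, 1/2 I^B i.
Crossing each possibility with the mother I^B i and summing P(type O): 1/2·0 + 1/2·1/4 = 1/8.
Similarly for Rh via the father's Rh distribution: P(Rh-) = 1/4.
Independent loci: 1/8 × 1/4 = 1/32.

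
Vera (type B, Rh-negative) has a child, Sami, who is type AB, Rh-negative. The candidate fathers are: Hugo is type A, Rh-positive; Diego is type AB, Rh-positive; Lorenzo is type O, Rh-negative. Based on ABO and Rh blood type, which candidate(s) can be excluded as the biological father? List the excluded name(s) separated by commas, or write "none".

A candidate is excluded only if no genotype consistent with his phenotype could produce a type AB, Rh-negative child with a type B, Rh-negative mother.
Lorenzo (type O, Rh-): no genotype consistent with that phenotype can produce a type-AB Rh- child with a type-B mother.

Lorenzo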